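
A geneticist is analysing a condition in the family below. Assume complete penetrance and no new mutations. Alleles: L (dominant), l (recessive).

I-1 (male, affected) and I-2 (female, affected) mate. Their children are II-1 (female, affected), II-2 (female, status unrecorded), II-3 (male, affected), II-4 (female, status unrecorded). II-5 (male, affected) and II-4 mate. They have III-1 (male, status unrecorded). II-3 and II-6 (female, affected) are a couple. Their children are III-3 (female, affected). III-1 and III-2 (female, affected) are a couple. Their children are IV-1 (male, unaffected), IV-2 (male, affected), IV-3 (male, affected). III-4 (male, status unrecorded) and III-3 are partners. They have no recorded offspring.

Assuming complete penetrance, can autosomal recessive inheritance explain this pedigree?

No

No assignment of genotypes under autosomal recessive satisfies every parent–offspring relationship, so the pedigree is inconsistent.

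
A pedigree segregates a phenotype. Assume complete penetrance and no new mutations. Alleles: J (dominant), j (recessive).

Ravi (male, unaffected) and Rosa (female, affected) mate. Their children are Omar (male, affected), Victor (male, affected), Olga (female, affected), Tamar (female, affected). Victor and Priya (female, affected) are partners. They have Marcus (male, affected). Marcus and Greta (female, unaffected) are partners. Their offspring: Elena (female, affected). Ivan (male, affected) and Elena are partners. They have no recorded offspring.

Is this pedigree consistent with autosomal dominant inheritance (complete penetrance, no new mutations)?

A consistent assignment under autosomal dominant exists: Ravi jj, Rosa JJ, Omar Jj, Victor Jj, Olga Jj, Tamar Jj, Priya JJ, Marcus JJ, Greta jj, Elena Jj, Ivan JJ.
In this assignment every recorded phenotype matches its genotype and every non-founder's genotype is obtainable from its parents' genotypes, so the pedigree is consistent.

Yes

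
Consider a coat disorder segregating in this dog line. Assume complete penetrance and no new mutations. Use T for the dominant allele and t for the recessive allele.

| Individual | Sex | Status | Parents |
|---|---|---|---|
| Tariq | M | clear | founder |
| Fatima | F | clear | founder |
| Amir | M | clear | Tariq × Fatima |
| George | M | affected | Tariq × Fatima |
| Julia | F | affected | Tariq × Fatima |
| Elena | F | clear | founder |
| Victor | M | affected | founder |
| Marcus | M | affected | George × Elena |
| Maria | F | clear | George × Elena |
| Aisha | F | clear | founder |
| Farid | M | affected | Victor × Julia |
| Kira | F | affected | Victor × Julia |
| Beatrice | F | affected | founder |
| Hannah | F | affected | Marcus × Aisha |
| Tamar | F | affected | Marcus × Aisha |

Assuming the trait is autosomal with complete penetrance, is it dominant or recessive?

Tariq and Fatima are both clear yet have an affected child George. Under dominance, an affected child requires at least one affected parent, so the trait cannot be dominant.

recessive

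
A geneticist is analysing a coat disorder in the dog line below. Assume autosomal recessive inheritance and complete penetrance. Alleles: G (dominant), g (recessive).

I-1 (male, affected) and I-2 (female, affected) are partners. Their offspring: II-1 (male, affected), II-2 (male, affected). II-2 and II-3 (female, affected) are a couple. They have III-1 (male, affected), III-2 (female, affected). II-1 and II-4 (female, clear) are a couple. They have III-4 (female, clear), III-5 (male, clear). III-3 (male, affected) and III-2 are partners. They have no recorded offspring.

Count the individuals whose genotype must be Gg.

2

Obligate heterozygotes: III-4 is clear so carries G and received g from II-1 (gg), so III-4 is Gg; III-5 is clear so carries G and received g from II-1 (gg), so III-5 is Gg.
Every other individual is either homozygous by phenotype or has at least one consistent homozygous assignment, so the count is 2.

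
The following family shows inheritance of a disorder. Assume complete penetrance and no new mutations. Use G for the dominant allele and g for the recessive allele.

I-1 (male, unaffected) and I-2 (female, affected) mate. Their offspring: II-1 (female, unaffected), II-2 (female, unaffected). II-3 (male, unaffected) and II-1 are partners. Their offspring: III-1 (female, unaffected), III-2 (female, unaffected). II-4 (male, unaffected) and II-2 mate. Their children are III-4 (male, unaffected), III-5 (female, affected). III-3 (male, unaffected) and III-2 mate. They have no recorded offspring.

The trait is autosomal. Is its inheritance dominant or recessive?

recessive

II-4 and II-2 are both unaffected yet have an affected child III-5. Under dominance, an affected child requires at least one affected parent, so the trait cannot be dominant.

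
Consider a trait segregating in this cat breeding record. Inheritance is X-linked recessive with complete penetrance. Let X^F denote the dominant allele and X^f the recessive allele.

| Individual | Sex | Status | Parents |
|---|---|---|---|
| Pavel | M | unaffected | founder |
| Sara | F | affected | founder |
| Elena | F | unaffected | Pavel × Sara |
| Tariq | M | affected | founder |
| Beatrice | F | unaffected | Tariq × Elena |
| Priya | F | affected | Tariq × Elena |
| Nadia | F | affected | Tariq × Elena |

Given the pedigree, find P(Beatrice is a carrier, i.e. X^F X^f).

Beatrice is unaffected so carries F and received f from Tariq (X^f Y), so Beatrice is X^F X^f, giving P(X^F X^f) = 1.

1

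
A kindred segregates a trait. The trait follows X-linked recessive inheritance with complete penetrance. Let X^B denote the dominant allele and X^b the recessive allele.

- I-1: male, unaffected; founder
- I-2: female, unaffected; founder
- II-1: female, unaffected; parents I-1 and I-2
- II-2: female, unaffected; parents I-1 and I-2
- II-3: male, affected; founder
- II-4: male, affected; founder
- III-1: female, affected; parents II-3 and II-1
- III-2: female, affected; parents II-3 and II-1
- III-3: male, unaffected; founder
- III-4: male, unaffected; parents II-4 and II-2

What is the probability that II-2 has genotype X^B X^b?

1/3

I-1 is unaffected, so I-1 is X^B Y.
I-2 is unaffected so carries B and passed b to II-1 (X^B X^b, whose B came from I-1), so I-2 is X^B X^b.
Their cross gives offspring ratios 1/2 X^B X^B : 1/2 X^B X^b. Conditioning on II-2 being unaffected, P(X^B X^b) = 1/2 / 1 = 1/2 before taking II-2's own offspring into account.
II-4 is affected, so II-4 is X^b Y.
Now use II-2's offspring. Probability of each recorded status — unaffected son III-4: 1/2 if II-2 is X^B X^b, 1 if X^B X^B.
Bayes: P(X^B X^b) = 1/2·1/2 / (1/2·1/2 + 1/2·1) = 1/3.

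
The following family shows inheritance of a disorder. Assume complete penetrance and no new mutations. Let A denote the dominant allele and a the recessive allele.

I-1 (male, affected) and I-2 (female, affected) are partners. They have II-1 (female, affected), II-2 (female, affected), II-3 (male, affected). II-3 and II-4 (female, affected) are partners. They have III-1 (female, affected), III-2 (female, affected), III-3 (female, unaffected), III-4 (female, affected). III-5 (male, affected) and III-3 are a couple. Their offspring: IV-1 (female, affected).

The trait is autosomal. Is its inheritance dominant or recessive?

II-3 and II-4 are both affected yet have an unaffected child III-3. Under a recessive model two affected parents are homozygous and every child would be affected, so the trait cannot be recessive.

dominant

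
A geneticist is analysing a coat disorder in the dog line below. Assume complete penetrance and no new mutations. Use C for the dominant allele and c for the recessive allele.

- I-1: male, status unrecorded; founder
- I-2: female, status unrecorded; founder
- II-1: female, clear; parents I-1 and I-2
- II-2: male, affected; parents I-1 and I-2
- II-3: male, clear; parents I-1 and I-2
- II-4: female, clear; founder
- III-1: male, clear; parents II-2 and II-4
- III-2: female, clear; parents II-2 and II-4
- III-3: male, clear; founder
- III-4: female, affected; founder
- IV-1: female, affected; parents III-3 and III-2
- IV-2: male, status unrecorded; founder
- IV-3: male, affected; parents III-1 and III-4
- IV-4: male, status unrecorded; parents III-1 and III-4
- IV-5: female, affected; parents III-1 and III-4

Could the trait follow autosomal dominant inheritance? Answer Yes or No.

Under autosomal dominant, IV-1 (affected, female) cannot arise from III-3 (clear) × III-2 (clear).

No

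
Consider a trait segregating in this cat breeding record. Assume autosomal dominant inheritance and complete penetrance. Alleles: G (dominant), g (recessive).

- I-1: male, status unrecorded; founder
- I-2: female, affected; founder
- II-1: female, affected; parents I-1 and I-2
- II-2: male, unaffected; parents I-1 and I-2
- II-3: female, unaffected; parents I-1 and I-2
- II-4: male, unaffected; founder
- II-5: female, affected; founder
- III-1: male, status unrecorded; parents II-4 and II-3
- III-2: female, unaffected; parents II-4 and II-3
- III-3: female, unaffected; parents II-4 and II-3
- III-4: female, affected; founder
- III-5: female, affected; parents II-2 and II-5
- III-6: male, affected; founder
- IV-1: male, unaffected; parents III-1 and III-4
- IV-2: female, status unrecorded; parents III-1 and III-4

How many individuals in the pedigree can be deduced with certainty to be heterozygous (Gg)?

3

Obligate heterozygotes: I-2 is affected so carries G and passed g to II-2 (gg), so I-2 is Gg; III-4 is affected so carries G and passed g to IV-1 (gg), so III-4 is Gg; III-5 is affected so carries G and received g from II-2 (gg), so III-5 is Gg.
Every other individual is either homozygous by phenotype or has at least one consistent homozygous assignment, so the count is 3.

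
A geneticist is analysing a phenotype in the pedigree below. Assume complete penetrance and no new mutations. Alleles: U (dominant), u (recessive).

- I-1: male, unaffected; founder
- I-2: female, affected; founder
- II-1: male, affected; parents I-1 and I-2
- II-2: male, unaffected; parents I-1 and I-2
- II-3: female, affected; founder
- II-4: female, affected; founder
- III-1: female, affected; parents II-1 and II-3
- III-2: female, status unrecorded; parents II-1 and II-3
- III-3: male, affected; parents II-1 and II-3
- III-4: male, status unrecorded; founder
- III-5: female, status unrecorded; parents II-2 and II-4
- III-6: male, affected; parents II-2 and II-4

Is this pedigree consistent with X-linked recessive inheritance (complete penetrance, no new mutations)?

No

Under X-linked recessive, II-2 (unaffected, male) cannot arise from I-1 (unaffected) × I-2 (affected).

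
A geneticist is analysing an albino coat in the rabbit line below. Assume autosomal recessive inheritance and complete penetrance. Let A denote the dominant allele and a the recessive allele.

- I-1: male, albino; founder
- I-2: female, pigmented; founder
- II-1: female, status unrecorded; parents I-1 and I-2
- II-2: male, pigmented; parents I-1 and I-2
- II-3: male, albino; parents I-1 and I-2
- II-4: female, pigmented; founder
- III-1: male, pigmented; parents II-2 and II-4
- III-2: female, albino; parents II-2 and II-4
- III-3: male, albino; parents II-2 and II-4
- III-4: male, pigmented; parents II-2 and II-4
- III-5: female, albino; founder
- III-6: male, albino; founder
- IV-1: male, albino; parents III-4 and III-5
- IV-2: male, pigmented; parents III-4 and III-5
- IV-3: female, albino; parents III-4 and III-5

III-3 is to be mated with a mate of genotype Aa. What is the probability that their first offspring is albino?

1/2

III-3 is albino, so III-3 is aa.
The cross gives 1/2 Aa : 1/2 aa, so P(offspring is albino) = 1/2.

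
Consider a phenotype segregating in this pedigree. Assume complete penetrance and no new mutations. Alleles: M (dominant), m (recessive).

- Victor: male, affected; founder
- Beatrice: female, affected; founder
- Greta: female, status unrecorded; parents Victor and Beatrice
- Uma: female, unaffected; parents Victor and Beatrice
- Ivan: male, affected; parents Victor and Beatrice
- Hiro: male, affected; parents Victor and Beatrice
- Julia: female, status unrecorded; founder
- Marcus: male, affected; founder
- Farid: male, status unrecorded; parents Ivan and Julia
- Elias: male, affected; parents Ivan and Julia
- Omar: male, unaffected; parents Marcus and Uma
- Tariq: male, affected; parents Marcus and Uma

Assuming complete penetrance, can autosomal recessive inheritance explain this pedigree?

Under autosomal recessive, Uma (unaffected, female) cannot arise from Victor (affected) × Beatrice (affected).

No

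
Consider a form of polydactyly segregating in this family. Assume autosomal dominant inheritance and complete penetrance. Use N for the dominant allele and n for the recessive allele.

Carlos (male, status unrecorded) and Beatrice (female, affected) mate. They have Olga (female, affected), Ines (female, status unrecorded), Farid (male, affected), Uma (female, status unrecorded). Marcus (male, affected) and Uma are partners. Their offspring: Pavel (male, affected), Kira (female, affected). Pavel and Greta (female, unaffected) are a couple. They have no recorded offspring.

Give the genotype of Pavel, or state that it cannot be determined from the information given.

Pavel's phenotype allows NN or Nn, and no parent or child forces a single allele at both positions; consistent genotype assignments exist with Pavel as NN or Nn.

cannot be determined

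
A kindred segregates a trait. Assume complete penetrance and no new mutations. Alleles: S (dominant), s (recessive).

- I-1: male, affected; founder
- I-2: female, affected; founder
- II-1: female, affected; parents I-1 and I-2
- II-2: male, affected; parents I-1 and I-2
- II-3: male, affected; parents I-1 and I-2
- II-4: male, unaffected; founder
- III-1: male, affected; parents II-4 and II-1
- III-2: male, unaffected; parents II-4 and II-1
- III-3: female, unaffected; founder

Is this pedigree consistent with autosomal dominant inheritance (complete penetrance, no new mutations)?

Yes

A consistent assignment under autosomal dominant exists: I-1 SS, I-2 Ss, II-1 Ss, II-2 SS, II-3 SS, II-4 ss, III-1 Ss, III-2 ss, III-3 ss.
In this assignment every recorded phenotype matches its genotype and every non-founder's genotype is obtainable from its parents' genotypes, so the pedigree is consistent.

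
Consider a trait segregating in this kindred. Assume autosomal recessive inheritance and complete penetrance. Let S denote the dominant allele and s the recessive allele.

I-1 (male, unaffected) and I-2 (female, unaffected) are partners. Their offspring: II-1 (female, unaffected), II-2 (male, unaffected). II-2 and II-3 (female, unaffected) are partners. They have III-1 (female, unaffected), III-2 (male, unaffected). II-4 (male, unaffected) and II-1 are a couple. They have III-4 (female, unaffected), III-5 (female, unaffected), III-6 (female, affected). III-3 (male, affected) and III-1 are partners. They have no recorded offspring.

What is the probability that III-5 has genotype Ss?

II-4 is unaffected so carries S and passed s to III-6 (ss), so II-4 is Ss.
II-1 is unaffected so carries S and passed s to III-6 (ss), so II-1 is Ss.
Their cross gives offspring ratios 1/4 SS : 1/2 Ss : 1/4 ss. Conditioning on III-5 being unaffected, P(Ss) = 1/2 / 3/4 = 2/3.

2/3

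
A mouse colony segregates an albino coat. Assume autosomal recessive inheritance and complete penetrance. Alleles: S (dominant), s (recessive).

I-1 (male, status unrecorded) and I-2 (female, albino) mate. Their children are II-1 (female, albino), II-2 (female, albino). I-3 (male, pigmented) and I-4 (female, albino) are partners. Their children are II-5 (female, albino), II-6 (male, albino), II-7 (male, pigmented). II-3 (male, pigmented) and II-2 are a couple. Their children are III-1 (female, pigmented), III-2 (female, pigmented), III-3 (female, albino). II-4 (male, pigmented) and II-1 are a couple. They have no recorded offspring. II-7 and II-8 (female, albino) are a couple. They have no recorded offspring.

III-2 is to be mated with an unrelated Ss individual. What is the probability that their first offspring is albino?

1/4

III-2 is pigmented so carries S and received s from II-2 (ss), so III-2 is Ss.
The cross gives 1/4 SS : 1/2 Ss : 1/4 ss, so P(offspring is albino) = 1/4.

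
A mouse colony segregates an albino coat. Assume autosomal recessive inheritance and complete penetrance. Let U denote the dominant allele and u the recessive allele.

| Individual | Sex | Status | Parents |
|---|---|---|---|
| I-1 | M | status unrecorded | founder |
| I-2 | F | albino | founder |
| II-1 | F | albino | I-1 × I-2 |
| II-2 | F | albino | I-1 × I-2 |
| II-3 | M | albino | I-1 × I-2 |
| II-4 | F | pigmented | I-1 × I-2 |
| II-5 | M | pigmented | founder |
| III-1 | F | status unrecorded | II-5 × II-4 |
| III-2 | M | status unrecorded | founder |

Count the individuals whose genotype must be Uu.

Obligate heterozygotes: I-1 passed U to II-4 (Uu, whose u came from I-2) and passed u to II-1 (uu), so I-1 is Uu; II-4 is pigmented so carries U and received u from I-2 (uu), so II-4 is Uu.
Every other individual is either homozygous by phenotype or has at least one consistent homozygous assignment, so the count is 2.

2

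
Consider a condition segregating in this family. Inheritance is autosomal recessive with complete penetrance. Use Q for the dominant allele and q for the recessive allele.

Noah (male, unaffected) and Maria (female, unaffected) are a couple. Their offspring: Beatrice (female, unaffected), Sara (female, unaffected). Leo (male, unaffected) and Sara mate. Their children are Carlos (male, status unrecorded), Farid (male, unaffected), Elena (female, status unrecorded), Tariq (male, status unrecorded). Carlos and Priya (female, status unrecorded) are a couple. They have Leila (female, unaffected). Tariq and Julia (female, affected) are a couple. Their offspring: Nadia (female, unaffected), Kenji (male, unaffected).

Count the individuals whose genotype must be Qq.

Obligate heterozygotes: Nadia is unaffected so carries Q and received q from Julia (qq), so Nadia is Qq; Kenji is unaffected so carries Q and received q from Julia (qq), so Kenji is Qq.
Every other individual is either homozygous by phenotype or has at least one consistent homozygous assignment, so the count is 2.

2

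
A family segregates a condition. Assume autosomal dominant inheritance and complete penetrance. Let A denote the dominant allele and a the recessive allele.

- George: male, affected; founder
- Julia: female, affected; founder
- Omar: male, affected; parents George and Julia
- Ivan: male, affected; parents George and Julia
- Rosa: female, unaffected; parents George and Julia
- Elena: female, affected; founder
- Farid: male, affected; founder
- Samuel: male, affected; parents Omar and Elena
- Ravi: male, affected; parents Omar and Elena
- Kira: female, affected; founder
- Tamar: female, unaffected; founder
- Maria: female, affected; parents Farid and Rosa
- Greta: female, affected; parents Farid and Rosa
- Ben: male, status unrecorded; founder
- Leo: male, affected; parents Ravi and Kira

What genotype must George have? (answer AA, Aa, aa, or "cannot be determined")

From phenotype alone, George is AA or Aa.
George is affected so carries A and passed a to Rosa (aa), so George is Aa.

Aa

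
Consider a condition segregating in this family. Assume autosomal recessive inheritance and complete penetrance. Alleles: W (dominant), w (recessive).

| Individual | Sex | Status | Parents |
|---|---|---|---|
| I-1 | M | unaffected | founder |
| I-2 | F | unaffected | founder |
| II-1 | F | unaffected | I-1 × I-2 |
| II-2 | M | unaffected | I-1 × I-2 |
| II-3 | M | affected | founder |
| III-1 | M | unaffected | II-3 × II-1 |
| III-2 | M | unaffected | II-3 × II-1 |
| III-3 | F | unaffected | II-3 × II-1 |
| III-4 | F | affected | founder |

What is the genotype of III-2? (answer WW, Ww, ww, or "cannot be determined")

Ww

From phenotype alone, III-2 is WW or Ww.
III-2 is unaffected so carries W and received w from II-3 (ww), so III-2 is Ww.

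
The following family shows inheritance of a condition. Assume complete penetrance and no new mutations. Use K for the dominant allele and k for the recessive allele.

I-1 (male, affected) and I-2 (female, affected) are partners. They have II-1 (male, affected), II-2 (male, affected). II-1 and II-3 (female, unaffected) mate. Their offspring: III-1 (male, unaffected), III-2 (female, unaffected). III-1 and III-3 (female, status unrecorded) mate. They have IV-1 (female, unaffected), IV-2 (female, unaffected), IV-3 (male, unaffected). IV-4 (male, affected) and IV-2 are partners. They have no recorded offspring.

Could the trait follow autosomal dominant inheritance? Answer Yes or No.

A consistent assignment under autosomal dominant exists: I-1 KK, I-2 Kk, II-1 Kk, II-2 KK, II-3 kk, III-1 kk, III-2 kk, III-3 Kk, IV-1 kk, IV-2 kk, IV-3 kk, IV-4 KK.
In this assignment every recorded phenotype matches its genotype and every non-founder's genotype is obtainable from its parents' genotypes, so the pedigree is consistent.

Yes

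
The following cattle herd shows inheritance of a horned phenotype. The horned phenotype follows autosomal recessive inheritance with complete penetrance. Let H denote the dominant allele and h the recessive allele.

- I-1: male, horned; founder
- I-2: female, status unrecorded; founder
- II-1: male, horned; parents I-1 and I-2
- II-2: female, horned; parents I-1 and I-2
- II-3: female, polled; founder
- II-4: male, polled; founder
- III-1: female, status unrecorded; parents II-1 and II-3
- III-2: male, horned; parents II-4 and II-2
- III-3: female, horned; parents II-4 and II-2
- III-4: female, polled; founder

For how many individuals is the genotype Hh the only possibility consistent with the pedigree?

1

Obligate heterozygotes: II-4 is polled so carries H and passed h to III-2 (hh), so II-4 is Hh.
Every other individual is either homozygous by phenotype or has at least one consistent homozygous assignment, so the count is 1.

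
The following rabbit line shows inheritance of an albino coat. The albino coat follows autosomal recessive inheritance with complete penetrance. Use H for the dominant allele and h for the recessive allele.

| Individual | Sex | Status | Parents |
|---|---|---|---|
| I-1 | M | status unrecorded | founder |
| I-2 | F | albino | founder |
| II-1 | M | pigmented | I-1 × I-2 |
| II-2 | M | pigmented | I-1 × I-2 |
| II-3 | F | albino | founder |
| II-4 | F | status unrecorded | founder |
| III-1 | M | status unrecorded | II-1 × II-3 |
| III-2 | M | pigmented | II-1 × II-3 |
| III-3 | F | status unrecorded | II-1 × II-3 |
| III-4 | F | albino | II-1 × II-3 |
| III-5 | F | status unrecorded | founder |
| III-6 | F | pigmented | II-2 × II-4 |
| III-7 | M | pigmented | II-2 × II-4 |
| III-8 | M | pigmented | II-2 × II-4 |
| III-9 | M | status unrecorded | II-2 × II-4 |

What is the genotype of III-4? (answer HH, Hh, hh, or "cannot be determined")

III-4 is albino, so III-4 is hh.

hh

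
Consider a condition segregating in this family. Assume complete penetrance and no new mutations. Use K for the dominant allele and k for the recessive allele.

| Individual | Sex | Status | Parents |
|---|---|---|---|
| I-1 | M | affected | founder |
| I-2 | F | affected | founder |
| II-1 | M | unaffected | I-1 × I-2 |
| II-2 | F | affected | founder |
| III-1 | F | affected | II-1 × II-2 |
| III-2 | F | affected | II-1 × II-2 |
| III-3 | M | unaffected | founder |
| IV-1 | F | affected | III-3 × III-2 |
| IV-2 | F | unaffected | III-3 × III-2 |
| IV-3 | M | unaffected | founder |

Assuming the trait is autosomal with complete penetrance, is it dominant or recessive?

dominant

I-1 and I-2 are both affected yet have an unaffected child II-1. Under a recessive model two affected parents are homozygous and every child would be affected, so the trait cannot be recessive.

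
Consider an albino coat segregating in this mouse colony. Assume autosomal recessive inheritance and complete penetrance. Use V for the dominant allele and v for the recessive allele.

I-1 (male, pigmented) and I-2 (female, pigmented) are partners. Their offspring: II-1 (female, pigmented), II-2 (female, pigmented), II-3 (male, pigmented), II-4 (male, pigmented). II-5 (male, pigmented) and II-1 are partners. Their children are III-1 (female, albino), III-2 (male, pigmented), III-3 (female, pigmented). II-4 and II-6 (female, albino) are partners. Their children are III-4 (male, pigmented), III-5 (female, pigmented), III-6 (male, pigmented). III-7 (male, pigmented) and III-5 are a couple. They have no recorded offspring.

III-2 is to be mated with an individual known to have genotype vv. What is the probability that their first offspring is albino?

1/3

II-5 is pigmented so carries V and passed v to III-1 (vv), so II-5 is Vv.
II-1 is pigmented so carries V and passed v to III-1 (vv), so II-1 is Vv.
III-2 is a pigmented offspring of II-5 (Vv) × II-1 (Vv), whose cross gives 1/4 VV : 1/2 Vv : 1/4 vv; conditioning on being pigmented, III-2 is VV with probability 1/3, Vv with probability 2/3.
Summing over parental genotype combinations, P(offspring is albino) = 2/3·1/2 = 1/3.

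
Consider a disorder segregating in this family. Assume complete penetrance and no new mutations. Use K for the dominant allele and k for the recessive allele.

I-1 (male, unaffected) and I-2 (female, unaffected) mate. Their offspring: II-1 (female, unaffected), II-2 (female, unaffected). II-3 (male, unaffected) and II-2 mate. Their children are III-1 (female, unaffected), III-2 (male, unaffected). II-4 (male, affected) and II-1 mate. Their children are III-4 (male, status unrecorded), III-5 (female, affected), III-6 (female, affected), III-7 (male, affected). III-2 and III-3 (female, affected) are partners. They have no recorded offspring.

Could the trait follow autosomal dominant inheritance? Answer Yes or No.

Yes

A consistent assignment under autosomal dominant exists: I-1 kk, I-2 kk, II-1 kk, II-2 kk, II-3 kk, II-4 KK, III-1 kk, III-2 kk, III-3 KK, III-4 Kk, III-5 Kk, III-6 Kk, III-7 Kk.
In this assignment every recorded phenotype matches its genotype and every non-founder's genotype is obtainable from its parents' genotypes, so the pedigree is consistent.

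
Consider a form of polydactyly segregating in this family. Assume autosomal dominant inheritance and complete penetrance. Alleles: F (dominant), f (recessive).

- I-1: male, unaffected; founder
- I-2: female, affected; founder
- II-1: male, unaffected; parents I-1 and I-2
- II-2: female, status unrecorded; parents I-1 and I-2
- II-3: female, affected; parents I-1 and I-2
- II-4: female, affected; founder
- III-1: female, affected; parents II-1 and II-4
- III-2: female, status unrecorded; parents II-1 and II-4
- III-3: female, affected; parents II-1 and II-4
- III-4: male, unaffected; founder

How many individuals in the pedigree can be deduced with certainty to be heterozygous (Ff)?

4

Obligate heterozygotes: I-2 is affected so carries F and passed f to II-1 (ff), so I-2 is Ff; II-3 is affected so carries F and received f from I-1 (ff), so II-3 is Ff; III-1 is affected so carries F and received f from II-1 (ff), so III-1 is Ff; III-3 is affected so carries F and received f from II-1 (ff), so III-3 is Ff.
Every other individual is either homozygous by phenotype or has at least one consistent homozygous assignment, so the count is 4.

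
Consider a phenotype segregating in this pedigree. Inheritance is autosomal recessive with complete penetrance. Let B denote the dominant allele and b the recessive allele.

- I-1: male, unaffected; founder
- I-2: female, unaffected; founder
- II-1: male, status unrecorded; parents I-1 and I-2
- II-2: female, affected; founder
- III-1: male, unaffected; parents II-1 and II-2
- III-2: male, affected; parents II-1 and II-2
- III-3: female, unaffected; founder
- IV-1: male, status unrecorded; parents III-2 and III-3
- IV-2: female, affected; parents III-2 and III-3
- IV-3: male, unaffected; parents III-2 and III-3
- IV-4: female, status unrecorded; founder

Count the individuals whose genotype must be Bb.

4

Obligate heterozygotes: II-1 passed B to III-1 (Bb, whose b came from II-2) and passed b to III-2 (bb), so II-1 is Bb; III-1 is unaffected so carries B and received b from II-2 (bb), so III-1 is Bb; III-3 is unaffected so carries B and passed b to IV-2 (bb), so III-3 is Bb; IV-3 is unaffected so carries B and received b from III-2 (bb), so IV-3 is Bb.
Every other individual is either homozygous by phenotype or has at least one consistent homozygous assignment, so the count is 4.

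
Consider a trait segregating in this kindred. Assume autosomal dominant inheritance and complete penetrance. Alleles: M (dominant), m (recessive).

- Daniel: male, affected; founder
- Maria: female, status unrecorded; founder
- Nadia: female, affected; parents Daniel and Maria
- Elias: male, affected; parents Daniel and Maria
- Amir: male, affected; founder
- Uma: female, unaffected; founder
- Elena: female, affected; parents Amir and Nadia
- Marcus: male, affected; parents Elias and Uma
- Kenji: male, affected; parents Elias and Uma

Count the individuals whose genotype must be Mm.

2

Obligate heterozygotes: Marcus is affected so carries M and received m from Uma (mm), so Marcus is Mm; Kenji is affected so carries M and received m from Uma (mm), so Kenji is Mm.
Every other individual is either homozygous by phenotype or has at least one consistent homozygous assignment, so the count is 2.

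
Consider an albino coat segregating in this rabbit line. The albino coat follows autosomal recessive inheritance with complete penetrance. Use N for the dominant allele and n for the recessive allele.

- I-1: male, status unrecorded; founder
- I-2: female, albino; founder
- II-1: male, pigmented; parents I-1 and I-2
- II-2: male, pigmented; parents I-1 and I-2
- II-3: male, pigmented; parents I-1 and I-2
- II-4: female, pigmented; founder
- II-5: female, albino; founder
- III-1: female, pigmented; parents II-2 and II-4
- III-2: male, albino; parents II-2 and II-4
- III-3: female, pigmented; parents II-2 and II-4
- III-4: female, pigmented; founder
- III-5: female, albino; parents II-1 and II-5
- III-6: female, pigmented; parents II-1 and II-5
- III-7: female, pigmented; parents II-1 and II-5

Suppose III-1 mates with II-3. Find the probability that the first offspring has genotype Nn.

1/2

II-2 is pigmented so carries N and received n from I-2 (nn), so II-2 is Nn.
II-4 is pigmented so carries N and passed n to III-2 (nn), so II-4 is Nn.
III-1 is a pigmented offspring of II-2 (Nn) × II-4 (Nn), whose cross gives 1/4 NN : 1/2 Nn : 1/4 nn; conditioning on being pigmented, III-1 is NN with probability 1/3, Nn with probability 2/3.
II-3 is pigmented so carries N and received n from I-2 (nn), so II-3 is Nn.
Summing over parental genotype combinations, P(offspring has genotype Nn) = 1/3·1/2 + 2/3·1/2 = 1/2.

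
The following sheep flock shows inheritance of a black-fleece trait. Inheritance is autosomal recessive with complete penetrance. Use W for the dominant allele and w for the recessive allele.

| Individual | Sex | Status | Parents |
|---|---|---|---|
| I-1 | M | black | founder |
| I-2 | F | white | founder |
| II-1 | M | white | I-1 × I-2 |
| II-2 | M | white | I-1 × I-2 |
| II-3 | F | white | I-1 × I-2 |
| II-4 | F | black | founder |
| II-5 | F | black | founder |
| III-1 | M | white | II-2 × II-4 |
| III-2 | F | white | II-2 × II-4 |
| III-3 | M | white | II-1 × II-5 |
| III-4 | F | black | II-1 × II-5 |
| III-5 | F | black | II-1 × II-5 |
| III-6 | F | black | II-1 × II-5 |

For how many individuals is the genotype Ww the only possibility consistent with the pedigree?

Obligate heterozygotes: II-1 is white so carries W and received w from I-1 (ww), so II-1 is Ww; II-2 is white so carries W and received w from I-1 (ww), so II-2 is Ww; II-3 is white so carries W and received w from I-1 (ww), so II-3 is Ww; III-1 is white so carries W and received w from II-4 (ww), so III-1 is Ww; III-2 is white so carries W and received w from II-4 (ww), so III-2 is Ww; III-3 is white so carries W and received w from II-5 (ww), so III-3 is Ww.
Every other individual is either homozygous by phenotype or has at least one consistent homozygous assignment, so the count is 6.

6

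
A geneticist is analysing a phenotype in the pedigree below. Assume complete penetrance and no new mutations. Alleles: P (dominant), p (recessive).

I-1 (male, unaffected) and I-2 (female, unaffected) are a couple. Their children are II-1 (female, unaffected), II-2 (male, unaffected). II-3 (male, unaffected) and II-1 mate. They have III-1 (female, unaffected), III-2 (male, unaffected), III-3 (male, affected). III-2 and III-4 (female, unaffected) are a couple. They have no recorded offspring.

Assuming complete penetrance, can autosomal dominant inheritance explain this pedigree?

No

Under autosomal dominant, III-3 (affected, male) cannot arise from II-3 (unaffected) × II-1 (unaffected).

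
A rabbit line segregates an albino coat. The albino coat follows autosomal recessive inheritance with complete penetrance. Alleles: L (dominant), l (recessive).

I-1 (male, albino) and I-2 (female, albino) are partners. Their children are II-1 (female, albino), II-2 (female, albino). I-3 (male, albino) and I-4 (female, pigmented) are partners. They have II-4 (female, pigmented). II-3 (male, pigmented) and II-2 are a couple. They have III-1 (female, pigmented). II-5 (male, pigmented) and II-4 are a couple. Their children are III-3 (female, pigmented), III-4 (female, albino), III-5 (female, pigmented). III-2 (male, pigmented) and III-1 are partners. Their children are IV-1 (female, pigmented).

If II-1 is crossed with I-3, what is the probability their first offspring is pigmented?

0

II-1 is albino, so II-1 is ll.
I-3 is albino, so I-3 is ll.
The cross gives 1 ll, so P(offspring is pigmented) = 0.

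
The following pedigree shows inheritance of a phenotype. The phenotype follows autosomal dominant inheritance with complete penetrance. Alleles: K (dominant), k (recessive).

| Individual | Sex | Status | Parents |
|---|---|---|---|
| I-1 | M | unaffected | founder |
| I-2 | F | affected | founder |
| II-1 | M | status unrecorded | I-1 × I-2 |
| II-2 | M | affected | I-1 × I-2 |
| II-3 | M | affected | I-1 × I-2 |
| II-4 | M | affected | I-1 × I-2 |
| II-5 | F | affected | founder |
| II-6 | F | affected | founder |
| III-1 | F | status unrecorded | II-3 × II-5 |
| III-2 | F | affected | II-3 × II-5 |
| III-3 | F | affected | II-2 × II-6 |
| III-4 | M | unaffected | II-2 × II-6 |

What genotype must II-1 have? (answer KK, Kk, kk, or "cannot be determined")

cannot be determined

II-1's phenotype is unrecorded, and no parent or child forces a single allele at both positions; consistent genotype assignments exist with II-1 as Kk or kk.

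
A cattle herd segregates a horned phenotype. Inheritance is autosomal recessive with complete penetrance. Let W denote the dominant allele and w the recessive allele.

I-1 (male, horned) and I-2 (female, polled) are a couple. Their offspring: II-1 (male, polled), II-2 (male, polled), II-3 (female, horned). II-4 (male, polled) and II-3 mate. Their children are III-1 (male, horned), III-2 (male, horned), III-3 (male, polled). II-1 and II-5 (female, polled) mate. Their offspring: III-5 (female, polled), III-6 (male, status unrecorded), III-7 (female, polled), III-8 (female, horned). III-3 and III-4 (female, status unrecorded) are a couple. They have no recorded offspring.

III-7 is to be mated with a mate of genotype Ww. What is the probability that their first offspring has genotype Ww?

1/2

II-1 is polled so carries W and received w from I-1 (ww), so II-1 is Ww.
II-5 is polled so carries W and passed w to III-8 (ww), so II-5 is Ww.
III-7 is a polled offspring of II-1 (Ww) × II-5 (Ww), whose cross gives 1/4 WW : 1/2 Ww : 1/4 ww; conditioning on being polled, III-7 is WW with probability 1/3, Ww with probability 2/3.
Summing over parental genotype combinations, P(offspring has genotype Ww) = 1/3·1/2 + 2/3·1/2 = 1/2.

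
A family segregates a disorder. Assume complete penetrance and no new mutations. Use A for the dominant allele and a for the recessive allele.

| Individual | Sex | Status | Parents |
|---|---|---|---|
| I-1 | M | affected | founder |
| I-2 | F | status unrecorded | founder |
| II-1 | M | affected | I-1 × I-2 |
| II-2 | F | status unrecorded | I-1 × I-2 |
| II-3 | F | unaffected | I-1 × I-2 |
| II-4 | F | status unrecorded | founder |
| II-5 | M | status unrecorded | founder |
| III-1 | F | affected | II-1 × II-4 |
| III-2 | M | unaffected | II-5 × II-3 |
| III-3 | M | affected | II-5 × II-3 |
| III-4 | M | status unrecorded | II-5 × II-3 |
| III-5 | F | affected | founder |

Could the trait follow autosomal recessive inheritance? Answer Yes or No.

A consistent assignment under autosomal recessive exists: I-1 aa, I-2 Aa, II-1 aa, II-2 Aa, II-3 Aa, II-4 Aa, II-5 Aa, III-1 aa, III-2 AA, III-3 aa, III-4 AA, III-5 aa.
In this assignment every recorded phenotype matches its genotype and every non-founder's genotype is obtainable from its parents' genotypes, so the pedigree is consistent.

Yes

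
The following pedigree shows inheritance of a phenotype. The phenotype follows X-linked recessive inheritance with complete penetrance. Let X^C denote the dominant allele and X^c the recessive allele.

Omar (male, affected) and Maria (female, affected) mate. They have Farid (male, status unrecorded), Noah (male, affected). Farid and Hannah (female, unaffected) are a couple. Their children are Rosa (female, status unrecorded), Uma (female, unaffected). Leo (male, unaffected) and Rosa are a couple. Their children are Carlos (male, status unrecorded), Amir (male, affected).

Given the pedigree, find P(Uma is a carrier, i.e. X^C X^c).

1

Uma is unaffected so carries C and received c from Farid (X^c Y), so Uma is X^C X^c, giving P(X^C X^c) = 1.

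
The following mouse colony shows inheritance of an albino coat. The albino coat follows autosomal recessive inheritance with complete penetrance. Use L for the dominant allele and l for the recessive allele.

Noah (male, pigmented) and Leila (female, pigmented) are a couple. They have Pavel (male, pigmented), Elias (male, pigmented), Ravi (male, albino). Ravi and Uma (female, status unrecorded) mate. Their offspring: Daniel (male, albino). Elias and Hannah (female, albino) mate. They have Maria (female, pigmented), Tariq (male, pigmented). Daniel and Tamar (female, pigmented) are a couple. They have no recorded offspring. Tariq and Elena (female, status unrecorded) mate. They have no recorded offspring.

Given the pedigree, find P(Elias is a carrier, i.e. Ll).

Noah is pigmented so carries L and passed l to Ravi (ll), so Noah is Ll.
Leila is pigmented so carries L and passed l to Ravi (ll), so Leila is Ll.
Their cross gives offspring ratios 1/4 LL : 1/2 Ll : 1/4 ll. Conditioning on Elias being pigmented, P(Ll) = 1/2 / 3/4 = 2/3 before taking Elias's own offspring into account.
Hannah is albino, so Hannah is ll.
Now use Elias's offspring. Probability of each recorded status — pigmented daughter Maria: 1/2 if Elias is Ll, 1 if LL; pigmented son Tariq: 1/2 if Elias is Ll, 1 if LL.
Bayes: P(Ll) = 2/3·1/4 / (2/3·1/4 + 1/3·1) = 1/3.

1/3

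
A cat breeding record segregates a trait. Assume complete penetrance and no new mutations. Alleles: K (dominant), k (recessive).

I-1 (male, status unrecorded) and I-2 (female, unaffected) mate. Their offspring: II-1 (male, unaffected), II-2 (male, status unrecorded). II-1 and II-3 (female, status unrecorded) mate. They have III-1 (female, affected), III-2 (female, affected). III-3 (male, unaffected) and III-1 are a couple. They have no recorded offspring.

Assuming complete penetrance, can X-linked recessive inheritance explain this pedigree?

Under X-linked recessive, III-1 (affected, female) cannot arise from II-1 (unaffected) × II-3 (unrecorded).

No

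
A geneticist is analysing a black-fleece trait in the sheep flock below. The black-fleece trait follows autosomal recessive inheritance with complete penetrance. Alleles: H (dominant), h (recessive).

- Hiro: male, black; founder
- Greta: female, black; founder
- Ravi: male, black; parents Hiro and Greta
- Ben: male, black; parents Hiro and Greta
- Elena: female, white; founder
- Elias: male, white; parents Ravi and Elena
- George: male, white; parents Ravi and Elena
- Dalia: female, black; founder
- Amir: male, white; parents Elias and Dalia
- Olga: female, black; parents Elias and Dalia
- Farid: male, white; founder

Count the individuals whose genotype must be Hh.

3

Obligate heterozygotes: Elias is white so carries H and received h from Ravi (hh), so Elias is Hh; George is white so carries H and received h from Ravi (hh), so George is Hh; Amir is white so carries H and received h from Dalia (hh), so Amir is Hh.
Every other individual is either homozygous by phenotype or has at least one consistent homozygous assignment, so the count is 3.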